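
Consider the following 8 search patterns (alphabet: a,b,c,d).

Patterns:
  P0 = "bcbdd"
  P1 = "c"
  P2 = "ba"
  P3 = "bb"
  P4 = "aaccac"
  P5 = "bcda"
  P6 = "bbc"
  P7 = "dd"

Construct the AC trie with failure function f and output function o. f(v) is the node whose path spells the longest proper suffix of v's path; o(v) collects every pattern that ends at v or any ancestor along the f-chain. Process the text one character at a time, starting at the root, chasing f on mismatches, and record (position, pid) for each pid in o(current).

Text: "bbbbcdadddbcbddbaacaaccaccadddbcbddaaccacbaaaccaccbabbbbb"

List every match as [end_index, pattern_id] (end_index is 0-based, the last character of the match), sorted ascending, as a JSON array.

Build automaton:
Trie nodes:
  n0 'ε': a→9 b→1 c→6 d→18
  n1 'b': a→7 b→8 c→2
  n2 'bc': b→3 d→15
  n3 'bcb': d→4
  n4 'bcbd': d→5
  n5 'bcbdd': ·  ←P0
  n6 'c': ·  ←P1
  n7 'ba': ·  ←P2
  n8 'bb': c→17  ←P3
  n9 'a': a→10
  n10 'aa': c→11
  n11 'aac': c→12
  n12 'aacc': a→13
  n13 'aacca': c→14
  n14 'aaccac': ·  ←P4
  n15 'bcd': a→16
  n16 'bcda': ·  ←P5
  n17 'bbc': ·  ←P6
  n18 'd': d→19
  n19 'dd': ·  ←P7

Failure links (BFS by depth):
  fail(1) 'b': from fail(0)=0 chase 'b': 0 ⇒ 0;  out=∅∪out(0)=∅
  fail(6) 'c': from fail(0)=0 chase 'c': 0 ⇒ 0;  out={1}∪out(0)={1}
  fail(9) 'a': from fail(0)=0 chase 'a': 0 ⇒ 0;  out=∅∪out(0)=∅
  fail(18) 'd': from fail(0)=0 chase 'd': 0 ⇒ 0;  out=∅∪out(0)=∅
  fail(2) 'bc': from fail(1)=0 chase 'c': 0 ⇒ 6;  out=∅∪out(6)={1}
  fail(7) 'ba': from fail(1)=0 chase 'a': 0 ⇒ 9;  out={2}∪out(9)={2}
  fail(8) 'bb': from fail(1)=0 chase 'b': 0 ⇒ 1;  out={3}∪out(1)={3}
  fail(10) 'aa': from fail(9)=0 chase 'a': 0 ⇒ 9;  out=∅∪out(9)=∅
  fail(19) 'dd': from fail(18)=0 chase 'd': 0 ⇒ 18;  out={7}∪out(18)={7}
  fail(3) 'bcb': from fail(2)=6 chase 'b': 6→0 ⇒ 1;  out=∅∪out(1)=∅
  fail(11) 'aac': from fail(10)=9 chase 'c': 9→0 ⇒ 6;  out=∅∪out(6)={1}
  fail(15) 'bcd': from fail(2)=6 chase 'd': 6→0 ⇒ 18;  out=∅∪out(18)=∅
  fail(17) 'bbc': from fail(8)=1 chase 'c': 1 ⇒ 2;  out={6}∪out(2)={1,6}
  fail(4) 'bcbd': from fail(3)=1 chase 'd': 1→0 ⇒ 18;  out=∅∪out(18)=∅
  fail(12) 'aacc': from fail(11)=6 chase 'c': 6→0 ⇒ 6;  out=∅∪out(6)={1}
  fail(16) 'bcda': from fail(15)=18 chase 'a': 18→0 ⇒ 9;  out={5}∪out(9)={5}
  fail(5) 'bcbdd': from fail(4)=18 chase 'd': 18 ⇒ 19;  out={0}∪out(19)={0,7}
  fail(13) 'aacca': from fail(12)=6 chase 'a': 6→0 ⇒ 9;  out=∅∪out(9)=∅
  fail(14) 'aaccac': from fail(13)=9 chase 'c': 9→0 ⇒ 6;  out={4}∪out(6)={1,4}

Scan:
i=0 'b': node 0→1
i=1 'b': node 1→8  → match P3@[0:1]
i=2 'b': node 8→8 (via fail)  → match P3@[1:2]
i=3 'b': node 8→8 (via fail)  → match P3@[2:3]
i=4 'c': node 8→17  → match P1@[4:4],P6@[2:4]
i=5 'd': node 17→15 (via fail)
i=6 'a': node 15→16  → match P5@[3:6]
i=7 'd': node 16→18 (via fail)
i=8 'd': node 18→19  → match P7@[7:8]
i=9 'd': node 19→19 (via fail)  → match P7@[8:9]
i=10 'b': node 19→1 (via fail)
i=11 'c': node 1→2  → match P1@[11:11]
i=12 'b': node 2→3
i=13 'd': node 3→4
i=14 'd': node 4→5  → match P0@[10:14],P7@[13:14]
i=15 'b': node 5→1 (via fail)
i=16 'a': node 1→7  → match P2@[15:16]
i=17 'a': node 7→10 (via fail)
i=18 'c': node 10→11  → match P1@[18:18]
i=19 'a': node 11→9 (via fail)
i=20 'a': node 9→10
i=21 'c': node 10→11  → match P1@[21:21]
i=22 'c': node 11→12  → match P1@[22:22]
i=23 'a': node 12→13
i=24 'c': node 13→14  → match P1@[24:24],P4@[19:24]
i=25 'c': node 14→6 (via fail)  → match P1@[25:25]
i=26 'a': node 6→9 (via fail)
i=27 'd': node 9→18 (via fail)
i=28 'd': node 18→19  → match P7@[27:28]
i=29 'd': node 19→19 (via fail)  → match P7@[28:29]
i=30 'b': node 19→1 (via fail)
i=31 'c': node 1→2  → match P1@[31:31]
i=32 'b': node 2→3
i=33 'd': node 3→4
i=34 'd': node 4→5  → match P0@[30:34],P7@[33:34]
i=35 'a': node 5→9 (via fail)
i=36 'a': node 9→10
i=37 'c': node 10→11  → match P1@[37:37]
i=38 'c': node 11→12  → match P1@[38:38]
i=39 'a': node 12→13
i=40 'c': node 13→14  → match P1@[40:40],P4@[35:40]
i=41 'b': node 14→1 (via fail)
i=42 'a': node 1→7  → match P2@[41:42]
i=43 'a': node 7→10 (via fail)
i=44 'a': node 10→10 (via fail)
i=45 'c': node 10→11  → match P1@[45:45]
i=46 'c': node 11→12  → match P1@[46:46]
i=47 'a': node 12→13
i=48 'c': node 13→14  → match P1@[48:48],P4@[43:48]
i=49 'c': node 14→6 (via fail)  → match P1@[49:49]
i=50 'b': node 6→1 (via fail)
i=51 'a': node 1→7  → match P2@[50:51]
i=52 'b': node 7→1 (via fail)
i=53 'b': node 1→8  → match P3@[52:53]
i=54 'b': node 8→8 (via fail)  → match P3@[53:54]
i=55 'b': node 8→8 (via fail)  → match P3@[54:55]
i=56 'b': node 8→8 (via fail)  → match P3@[55:56]

Result: [[1,3],[2,3],[3,3],[4,1],[4,6],[6,5],[8,7],[9,7],[11,1],[14,0],[14,7],[16,2],[18,1],[21,1],[22,1],[24,1],[24,4],[25,1],[28,7],[29,7],[31,1],[34,0],[34,7],[37,1],[38,1],[40,1],[40,4],[42,2],[45,1],[46,1],[48,1],[48,4],[49,1],[51,2],[53,3],[54,3],[55,3],[56,3]]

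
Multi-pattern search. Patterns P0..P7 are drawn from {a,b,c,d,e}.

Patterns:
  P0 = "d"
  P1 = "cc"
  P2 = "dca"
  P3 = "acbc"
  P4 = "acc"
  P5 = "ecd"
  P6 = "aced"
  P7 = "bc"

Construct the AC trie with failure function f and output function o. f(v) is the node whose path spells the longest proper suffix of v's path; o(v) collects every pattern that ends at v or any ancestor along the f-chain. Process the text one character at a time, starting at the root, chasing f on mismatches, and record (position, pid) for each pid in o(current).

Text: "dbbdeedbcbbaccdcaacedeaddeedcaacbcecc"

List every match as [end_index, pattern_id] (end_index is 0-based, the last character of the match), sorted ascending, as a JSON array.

Build:
Trie nodes:
  0='ε' goto a→6 b→16 c→2 d→1 e→11
  1='d' goto c→4  [P0 ends]
  2='c' goto c→3
  3='cc' goto ·  [P1 ends]
  4='dc' goto a→5
  5='dca' goto ·  [P2 ends]
  6='a' goto c→7
  7='ac' goto b→8 c→10 e→14
  8='acb' goto c→9
  9='acbc' goto ·  [P3 ends]
  10='acc' goto ·  [P4 ends]
  11='e' goto c→12
  12='ec' goto d→13
  13='ecd' goto ·  [P5 ends]
  14='ace' goto d→15
  15='aced' goto ·  [P6 ends]
  16='b' goto c→17
  17='bc' goto ·  [P7 ends]

Failure links (BFS by depth):
  fail(1) 'd': from fail(0)=0 chase 'd': 0 ⇒ 0;  out={0}∪out(0)={0}
  fail(2) 'c': from fail(0)=0 chase 'c': 0 ⇒ 0;  out=∅∪out(0)=∅
  fail(6) 'a': from fail(0)=0 chase 'a': 0 ⇒ 0;  out=∅∪out(0)=∅
  fail(11) 'e': from fail(0)=0 chase 'e': 0 ⇒ 0;  out=∅∪out(0)=∅
  fail(16) 'b': from fail(0)=0 chase 'b': 0 ⇒ 0;  out=∅∪out(0)=∅
  fail(3) 'cc': from fail(2)=0 chase 'c': 0 ⇒ 2;  out={1}∪out(2)={1}
  fail(4) 'dc': from fail(1)=0 chase 'c': 0 ⇒ 2;  out=∅∪out(2)=∅
  fail(7) 'ac': from fail(6)=0 chase 'c': 0 ⇒ 2;  out=∅∪out(2)=∅
  fail(12) 'ec': from fail(11)=0 chase 'c': 0 ⇒ 2;  out=∅∪out(2)=∅
  fail(17) 'bc': from fail(16)=0 chase 'c': 0 ⇒ 2;  out={7}∪out(2)={7}
  fail(5) 'dca': from fail(4)=2 chase 'a': 2→0 ⇒ 6;  out={2}∪out(6)={2}
  fail(8) 'acb': from fail(7)=2 chase 'b': 2→0 ⇒ 16;  out=∅∪out(16)=∅
  fail(10) 'acc': from fail(7)=2 chase 'c': 2 ⇒ 3;  out={4}∪out(3)={1,4}
  fail(13) 'ecd': from fail(12)=2 chase 'd': 2→0 ⇒ 1;  out={5}∪out(1)={0,5}
  fail(14) 'ace': from fail(7)=2 chase 'e': 2→0 ⇒ 11;  out=∅∪out(11)=∅
  fail(9) 'acbc': from fail(8)=16 chase 'c': 16 ⇒ 17;  out={3}∪out(17)={3,7}
  fail(15) 'aced': from fail(14)=11 chase 'd': 11→0 ⇒ 1;  out={6}∪out(1)={0,6}

Run:
pos 0 'd': at 1  ** P0@[0:0]
pos 1 'b': at 16 (via fail)
pos 2 'b': at 16 (via fail)
pos 3 'd': at 1 (via fail)  ** P0@[3:3]
pos 4 'e': at 11 (via fail)
pos 5 'e': at 11 (via fail)
pos 6 'd': at 1 (via fail)  ** P0@[6:6]
pos 7 'b': at 16 (via fail)
pos 8 'c': at 17  ** P7@[7:8]
pos 9 'b': at 16 (via fail)
pos 10 'b': at 16 (via fail)
pos 11 'a': at 6 (via fail)
pos 12 'c': at 7
pos 13 'c': at 10  ** P1@[12:13],P4@[11:13]
pos 14 'd': at 1 (via fail)  ** P0@[14:14]
pos 15 'c': at 4
pos 16 'a': at 5  ** P2@[14:16]
pos 17 'a': at 6 (via fail)
pos 18 'c': at 7
pos 19 'e': at 14
pos 20 'd': at 15  ** P0@[20:20],P6@[17:20]
pos 21 'e': at 11 (via fail)
pos 22 'a': at 6 (via fail)
pos 23 'd': at 1 (via fail)  ** P0@[23:23]
pos 24 'd': at 1 (via fail)  ** P0@[24:24]
pos 25 'e': at 11 (via fail)
pos 26 'e': at 11 (via fail)
pos 27 'd': at 1 (via fail)  ** P0@[27:27]
pos 28 'c': at 4
pos 29 'a': at 5  ** P2@[27:29]
pos 30 'a': at 6 (via fail)
pos 31 'c': at 7
pos 32 'b': at 8
pos 33 'c': at 9  ** P3@[30:33],P7@[32:33]
pos 34 'e': at 11 (via fail)
pos 35 'c': at 12
pos 36 'c': at 3 (via fail)  ** P1@[35:36]

Matches: [[0,0],[3,0],[6,0],[8,7],[13,1],[13,4],[14,0],[16,2],[20,0],[20,6],[23,0],[24,0],[27,0],[29,2],[33,3],[33,7],[36,1]]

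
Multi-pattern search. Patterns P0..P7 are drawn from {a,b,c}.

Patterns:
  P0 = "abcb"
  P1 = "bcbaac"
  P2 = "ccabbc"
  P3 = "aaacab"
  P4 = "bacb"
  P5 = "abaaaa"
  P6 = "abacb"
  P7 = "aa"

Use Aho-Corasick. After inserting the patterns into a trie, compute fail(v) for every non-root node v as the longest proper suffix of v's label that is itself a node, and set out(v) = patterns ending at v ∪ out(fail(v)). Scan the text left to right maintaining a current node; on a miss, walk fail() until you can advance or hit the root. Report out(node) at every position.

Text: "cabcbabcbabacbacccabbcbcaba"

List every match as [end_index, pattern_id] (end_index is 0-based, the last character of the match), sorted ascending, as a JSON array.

Build:
Trie (insert patterns):
  n0 'ε': a→1 b→5 c→11
  n1 'a': a→17 b→2
  n2 'ab': a→25 c→3
  n3 'abc': b→4
  n4 'abcb': ·  [P0 ends]
  n5 'b': a→22 c→6
  n6 'bc': b→7
  n7 'bcb': a→8
  n8 'bcba': a→9
  n9 'bcbaa': c→10
  n10 'bcbaac': ·  [P1 ends]
  n11 'c': c→12
  n12 'cc': a→13
  n13 'cca': b→14
  n14 'ccab': b→15
  n15 'ccabb': c→16
  n16 'ccabbc': ·  [P2 ends]
  n17 'aa': a→18  [P7 ends]
  n18 'aaa': c→19
  n19 'aaac': a→20
  n20 'aaaca': b→21
  n21 'aaacab': ·  [P3 ends]
  n22 'ba': c→23
  n23 'bac': b→24
  n24 'bacb': ·  [P4 ends]
  n25 'aba': a→26 c→29
  n26 'abaa': a→27
  n27 'abaaa': a→28
  n28 'abaaaa': ·  [P5 ends]
  n29 'abac': b→30
  n30 'abacb': ·  [P6 ends]

BFS fail/out derivation:
  n1('a'): parent n0 fail=0; on 'a' 0 → fail=0;  out ∅∪∅=∅
  n5('b'): parent n0 fail=0; on 'b' 0 → fail=0;  out ∅∪∅=∅
  n11('c'): parent n0 fail=0; on 'c' 0 → fail=0;  out ∅∪∅=∅
  n2('ab'): parent n1 fail=0; on 'b' 0 → fail=5;  out ∅∪∅=∅
  n6('bc'): parent n5 fail=0; on 'c' 0 → fail=11;  out ∅∪∅=∅
  n12('cc'): parent n11 fail=0; on 'c' 0 → fail=11;  out ∅∪∅=∅
  n17('aa'): parent n1 fail=0; on 'a' 0 → fail=1;  out {7}∪∅={7}
  n22('ba'): parent n5 fail=0; on 'a' 0 → fail=1;  out ∅∪∅=∅
  n3('abc'): parent n2 fail=5; on 'c' 5 → fail=6;  out ∅∪∅=∅
  n7('bcb'): parent n6 fail=11; on 'b' 11→0 → fail=5;  out ∅∪∅=∅
  n13('cca'): parent n12 fail=11; on 'a' 11→0 → fail=1;  out ∅∪∅=∅
  n18('aaa'): parent n17 fail=1; on 'a' 1 → fail=17;  out ∅∪{7}={7}
  n23('bac'): parent n22 fail=1; on 'c' 1→0 → fail=11;  out ∅∪∅=∅
  n25('aba'): parent n2 fail=5; on 'a' 5 → fail=22;  out ∅∪∅=∅
  n4('abcb'): parent n3 fail=6; on 'b' 6 → fail=7;  out {0}∪∅={0}
  n8('bcba'): parent n7 fail=5; on 'a' 5 → fail=22;  out ∅∪∅=∅
  n14('ccab'): parent n13 fail=1; on 'b' 1 → fail=2;  out ∅∪∅=∅
  n19('aaac'): parent n18 fail=17; on 'c' 17→1→0 → fail=11;  out ∅∪∅=∅
  n24('bacb'): parent n23 fail=11; on 'b' 11→0 → fail=5;  out {4}∪∅={4}
  n26('abaa'): parent n25 fail=22; on 'a' 22→1 → fail=17;  out ∅∪{7}={7}
  n29('abac'): parent n25 fail=22; on 'c' 22 → fail=23;  out ∅∪∅=∅
  n9('bcbaa'): parent n8 fail=22; on 'a' 22→1 → fail=17;  out ∅∪{7}={7}
  n15('ccabb'): parent n14 fail=2; on 'b' 2→5→0 → fail=5;  out ∅∪∅=∅
  n20('aaaca'): parent n19 fail=11; on 'a' 11→0 → fail=1;  out ∅∪∅=∅
  n27('abaaa'): parent n26 fail=17; on 'a' 17 → fail=18;  out ∅∪{7}={7}
  n30('abacb'): parent n29 fail=23; on 'b' 23 → fail=24;  out {6}∪{4}={4,6}
  n10('bcbaac'): parent n9 fail=17; on 'c' 17→1→0 → fail=11;  out {1}∪∅={1}
  n16('ccabbc'): parent n15 fail=5; on 'c' 5 → fail=6;  out {2}∪∅={2}
  n21('aaacab'): parent n20 fail=1; on 'b' 1 → fail=2;  out {3}∪∅={3}
  n28('abaaaa'): parent n27 fail=18; on 'a' 18→17 → fail=18;  out {5}∪{7}={5,7}

Run:
pos 0 'c': at 11
pos 1 'a': at 1 (fail-walked)
pos 2 'b': at 2
pos 3 'c': at 3
pos 4 'b': at 4  → match P0@[1:4]
pos 5 'a': at 8 (fail-walked)
pos 6 'b': at 2 (fail-walked)
pos 7 'c': at 3
pos 8 'b': at 4  → match P0@[5:8]
pos 9 'a': at 8 (fail-walked)
pos 10 'b': at 2 (fail-walked)
pos 11 'a': at 25
pos 12 'c': at 29
pos 13 'b': at 30  → match P4@[10:13],P6@[9:13]
pos 14 'a': at 22 (fail-walked)
pos 15 'c': at 23
pos 16 'c': at 12 (fail-walked)
pos 17 'c': at 12 (fail-walked)
pos 18 'a': at 13
pos 19 'b': at 14
pos 20 'b': at 15
pos 21 'c': at 16  → match P2@[16:21]
pos 22 'b': at 7 (fail-walked)
pos 23 'c': at 6 (fail-walked)
pos 24 'a': at 1 (fail-walked)
pos 25 'b': at 2
pos 26 'a': at 25

All matches (sorted): [[4,0],[8,0],[13,4],[13,6],[21,2]]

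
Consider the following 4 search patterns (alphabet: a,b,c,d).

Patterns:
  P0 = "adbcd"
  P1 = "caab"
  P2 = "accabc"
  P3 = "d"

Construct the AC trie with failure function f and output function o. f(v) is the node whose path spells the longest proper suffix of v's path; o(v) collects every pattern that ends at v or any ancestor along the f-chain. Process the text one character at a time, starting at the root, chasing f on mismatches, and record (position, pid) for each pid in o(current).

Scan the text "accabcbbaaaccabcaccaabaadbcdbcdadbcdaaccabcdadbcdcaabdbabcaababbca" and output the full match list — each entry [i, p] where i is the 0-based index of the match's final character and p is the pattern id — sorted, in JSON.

Construct AC machine:
Trie nodes:
  0='ε' goto a→1 c→6 d→15
  1='a' goto c→10 d→2
  2='ad' goto b→3
  3='adb' goto c→4
  4='adbc' goto d→5
  5='adbcd' goto ·  ←P0
  6='c' goto a→7
  7='ca' goto a→8
  8='caa' goto b→9
  9='caab' goto ·  ←P1
  10='ac' goto c→11
  11='acc' goto a→12
  12='acca' goto b→13
  13='accab' goto c→14
  14='accabc' goto ·  ←P2
  15='d' goto ·  ←P3

BFS fail/out derivation:
  fail(1) 'a': from fail(0)=0 chase 'a': 0 ⇒ 0;  out=∅∪out(0)=∅
  fail(6) 'c': from fail(0)=0 chase 'c': 0 ⇒ 0;  out=∅∪out(0)=∅
  fail(15) 'd': from fail(0)=0 chase 'd': 0 ⇒ 0;  out={3}∪out(0)={3}
  fail(2) 'ad': from fail(1)=0 chase 'd': 0 ⇒ 15;  out=∅∪out(15)={3}
  fail(7) 'ca': from fail(6)=0 chase 'a': 0 ⇒ 1;  out=∅∪out(1)=∅
  fail(10) 'ac': from fail(1)=0 chase 'c': 0 ⇒ 6;  out=∅∪out(6)=∅
  fail(3) 'adb': from fail(2)=15 chase 'b': 15→0 ⇒ 0;  out=∅∪out(0)=∅
  fail(8) 'caa': from fail(7)=1 chase 'a': 1→0 ⇒ 1;  out=∅∪out(1)=∅
  fail(11) 'acc': from fail(10)=6 chase 'c': 6→0 ⇒ 6;  out=∅∪out(6)=∅
  fail(4) 'adbc': from fail(3)=0 chase 'c': 0 ⇒ 6;  out=∅∪out(6)=∅
  fail(9) 'caab': from fail(8)=1 chase 'b': 1→0 ⇒ 0;  out={1}∪out(0)={1}
  fail(12) 'acca': from fail(11)=6 chase 'a': 6 ⇒ 7;  out=∅∪out(7)=∅
  fail(5) 'adbcd': from fail(4)=6 chase 'd': 6→0 ⇒ 15;  out={0}∪out(15)={0,3}
  fail(13) 'accab': from fail(12)=7 chase 'b': 7→1→0 ⇒ 0;  out=∅∪out(0)=∅
  fail(14) 'accabc': from fail(13)=0 chase 'c': 0 ⇒ 6;  out={2}∪out(6)={2}

Text stream:
[0] read 'a'  n0⇒n1
[1] read 'c'  n1⇒n10
[2] read 'c'  n10⇒n11
[3] read 'a'  n11⇒n12
[4] read 'b'  n12⇒n13
[5] read 'c'  n13⇒n14  ** P2@[0:5]
[6] read 'b'  n14⇒n0 (via fail)
[7] read 'b'  n0⇒n0
[8] read 'a'  n0⇒n1
[9] read 'a'  n1⇒n1 (via fail)
[10] read 'a'  n1⇒n1 (via fail)
[11] read 'c'  n1⇒n10
[12] read 'c'  n10⇒n11
[13] read 'a'  n11⇒n12
[14] read 'b'  n12⇒n13
[15] read 'c'  n13⇒n14  ** P2@[10:15]
[16] read 'a'  n14⇒n7 (via fail)
[17] read 'c'  n7⇒n10 (via fail)
[18] read 'c'  n10⇒n11
[19] read 'a'  n11⇒n12
[20] read 'a'  n12⇒n8 (via fail)
[21] read 'b'  n8⇒n9  ** P1@[18:21]
[22] read 'a'  n9⇒n1 (via fail)
[23] read 'a'  n1⇒n1 (via fail)
[24] read 'd'  n1⇒n2  ** P3@[24:24]
[25] read 'b'  n2⇒n3
[26] read 'c'  n3⇒n4
[27] read 'd'  n4⇒n5  ** P0@[23:27],P3@[27:27]
[28] read 'b'  n5⇒n0 (via fail)
[29] read 'c'  n0⇒n6
[30] read 'd'  n6⇒n15 (via fail)  ** P3@[30:30]
[31] read 'a'  n15⇒n1 (via fail)
[32] read 'd'  n1⇒n2  ** P3@[32:32]
[33] read 'b'  n2⇒n3
[34] read 'c'  n3⇒n4
[35] read 'd'  n4⇒n5  ** P0@[31:35],P3@[35:35]
[36] read 'a'  n5⇒n1 (via fail)
[37] read 'a'  n1⇒n1 (via fail)
[38] read 'c'  n1⇒n10
[39] read 'c'  n10⇒n11
[40] read 'a'  n11⇒n12
[41] read 'b'  n12⇒n13
[42] read 'c'  n13⇒n14  ** P2@[37:42]
[43] read 'd'  n14⇒n15 (via fail)  ** P3@[43:43]
[44] read 'a'  n15⇒n1 (via fail)
[45] read 'd'  n1⇒n2  ** P3@[45:45]
[46] read 'b'  n2⇒n3
[47] read 'c'  n3⇒n4
[48] read 'd'  n4⇒n5  ** P0@[44:48],P3@[48:48]
[49] read 'c'  n5⇒n6 (via fail)
[50] read 'a'  n6⇒n7
[51] read 'a'  n7⇒n8
[52] read 'b'  n8⇒n9  ** P1@[49:52]
[53] read 'd'  n9⇒n15 (via fail)  ** P3@[53:53]
[54] read 'b'  n15⇒n0 (via fail)
[55] read 'a'  n0⇒n1
[56] read 'b'  n1⇒n0 (via fail)
[57] read 'c'  n0⇒n6
[58] read 'a'  n6⇒n7
[59] read 'a'  n7⇒n8
[60] read 'b'  n8⇒n9  ** P1@[57:60]
[61] read 'a'  n9⇒n1 (via fail)
[62] read 'b'  n1⇒n0 (via fail)
[63] read 'b'  n0⇒n0
[64] read 'c'  n0⇒n6
[65] read 'a'  n6⇒n7

Matches: [[5,2],[15,2],[21,1],[24,3],[27,0],[27,3],[30,3],[32,3],[35,0],[35,3],[42,2],[43,3],[45,3],[48,0],[48,3],[52,1],[53,3],[60,1]]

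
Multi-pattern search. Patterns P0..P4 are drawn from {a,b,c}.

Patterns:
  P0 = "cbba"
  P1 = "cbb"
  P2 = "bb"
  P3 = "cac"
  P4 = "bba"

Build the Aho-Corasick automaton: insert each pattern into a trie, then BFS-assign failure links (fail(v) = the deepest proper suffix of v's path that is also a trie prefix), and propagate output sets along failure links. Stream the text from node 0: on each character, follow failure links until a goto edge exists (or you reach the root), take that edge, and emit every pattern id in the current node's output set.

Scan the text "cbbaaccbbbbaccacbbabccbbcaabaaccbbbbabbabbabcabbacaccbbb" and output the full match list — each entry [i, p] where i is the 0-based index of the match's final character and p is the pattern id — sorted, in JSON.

Build automaton:
Trie nodes:
  0='ε' goto b→5 c→1
  1='c' goto a→7 b→2
  2='cb' goto b→3
  3='cbb' goto a→4  [P1 ends]
  4='cbba' goto ·  [P0 ends]
  5='b' goto b→6
  6='bb' goto a→9  [P2 ends]
  7='ca' goto c→8
  8='cac' goto ·  [P3 ends]
  9='bba' goto ·  [P4 ends]

BFS fail/out derivation:
  fail(1) 'c': from fail(0)=0 chase 'c': 0 ⇒ 0;  out=∅∪out(0)=∅
  fail(5) 'b': from fail(0)=0 chase 'b': 0 ⇒ 0;  out=∅∪out(0)=∅
  fail(2) 'cb': from fail(1)=0 chase 'b': 0 ⇒ 5;  out=∅∪out(5)=∅
  fail(6) 'bb': from fail(5)=0 chase 'b': 0 ⇒ 5;  out={2}∪out(5)={2}
  fail(7) 'ca': from fail(1)=0 chase 'a': 0 ⇒ 0;  out=∅∪out(0)=∅
  fail(3) 'cbb': from fail(2)=5 chase 'b': 5 ⇒ 6;  out={1}∪out(6)={1,2}
  fail(8) 'cac': from fail(7)=0 chase 'c': 0 ⇒ 1;  out={3}∪out(1)={3}
  fail(9) 'bba': from fail(6)=5 chase 'a': 5→0 ⇒ 0;  out={4}∪out(0)={4}
  fail(4) 'cbba': from fail(3)=6 chase 'a': 6 ⇒ 9;  out={0}∪out(9)={0,4}

Run:
i=0 'c': node 0→1
i=1 'b': node 1→2
i=2 'b': node 2→3  → match P1@[0:2],P2@[1:2]
i=3 'a': node 3→4  → match P0@[0:3],P4@[1:3]
i=4 'a': node 4→0 (fail-walked)
i=5 'c': node 0→1
i=6 'c': node 1→1 (fail-walked)
i=7 'b': node 1→2
i=8 'b': node 2→3  → match P1@[6:8],P2@[7:8]
i=9 'b': node 3→6 (fail-walked)  → match P2@[8:9]
i=10 'b': node 6→6 (fail-walked)  → match P2@[9:10]
i=11 'a': node 6→9  → match P4@[9:11]
i=12 'c': node 9→1 (fail-walked)
i=13 'c': node 1→1 (fail-walked)
i=14 'a': node 1→7
i=15 'c': node 7→8  → match P3@[13:15]
i=16 'b': node 8→2 (fail-walked)
i=17 'b': node 2→3  → match P1@[15:17],P2@[16:17]
i=18 'a': node 3→4  → match P0@[15:18],P4@[16:18]
i=19 'b': node 4→5 (fail-walked)
i=20 'c': node 5→1 (fail-walked)
i=21 'c': node 1→1 (fail-walked)
i=22 'b': node 1→2
i=23 'b': node 2→3  → match P1@[21:23],P2@[22:23]
i=24 'c': node 3→1 (fail-walked)
i=25 'a': node 1→7
i=26 'a': node 7→0 (fail-walked)
i=27 'b': node 0→5
i=28 'a': node 5→0 (fail-walked)
i=29 'a': node 0→0
i=30 'c': node 0→1
i=31 'c': node 1→1 (fail-walked)
i=32 'b': node 1→2
i=33 'b': node 2→3  → match P1@[31:33],P2@[32:33]
i=34 'b': node 3→6 (fail-walked)  → match P2@[33:34]
i=35 'b': node 6→6 (fail-walked)  → match P2@[34:35]
i=36 'a': node 6→9  → match P4@[34:36]
i=37 'b': node 9→5 (fail-walked)
i=38 'b': node 5→6  → match P2@[37:38]
i=39 'a': node 6→9  → match P4@[37:39]
i=40 'b': node 9→5 (fail-walked)
i=41 'b': node 5→6  → match P2@[40:41]
i=42 'a': node 6→9  → match P4@[40:42]
i=43 'b': node 9→5 (fail-walked)
i=44 'c': node 5→1 (fail-walked)
i=45 'a': node 1→7
i=46 'b': node 7→5 (fail-walked)
i=47 'b': node 5→6  → match P2@[46:47]
i=48 'a': node 6→9  → match P4@[46:48]
i=49 'c': node 9→1 (fail-walked)
i=50 'a': node 1→7
i=51 'c': node 7→8  → match P3@[49:51]
i=52 'c': node 8→1 (fail-walked)
i=53 'b': node 1→2
i=54 'b': node 2→3  → match P1@[52:54],P2@[53:54]
i=55 'b': node 3→6 (fail-walked)  → match P2@[54:55]

All matches (sorted): [[2,1],[2,2],[3,0],[3,4],[8,1],[8,2],[9,2],[10,2],[11,4],[15,3],[17,1],[17,2],[18,0],[18,4],[23,1],[23,2],[33,1],[33,2],[34,2],[35,2],[36,4],[38,2],[39,4],[41,2],[42,4],[47,2],[48,4],[51,3],[54,1],[54,2],[55,2]]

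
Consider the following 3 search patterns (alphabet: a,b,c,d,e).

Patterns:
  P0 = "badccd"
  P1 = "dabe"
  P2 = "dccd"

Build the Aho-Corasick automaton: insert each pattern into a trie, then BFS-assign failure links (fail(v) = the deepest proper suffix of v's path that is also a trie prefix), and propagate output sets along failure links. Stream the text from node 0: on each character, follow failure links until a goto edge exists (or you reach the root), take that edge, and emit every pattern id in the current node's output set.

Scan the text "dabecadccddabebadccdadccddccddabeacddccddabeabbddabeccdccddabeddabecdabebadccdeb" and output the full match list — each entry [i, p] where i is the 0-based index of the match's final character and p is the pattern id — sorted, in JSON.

Build:
Trie nodes:
  0='ε' goto b→1 d→7
  1='b' goto a→2
  2='ba' goto d→3
  3='bad' goto c→4
  4='badc' goto c→5
  5='badcc' goto d→6
  6='badccd' goto ·  [P0 ends]
  7='d' goto a→8 c→11
  8='da' goto b→9
  9='dab' goto e→10
  10='dabe' goto ·  [P1 ends]
  11='dc' goto c→12
  12='dcc' goto d→13
  13='dccd' goto ·  [P2 ends]

Failure links (BFS by depth):
  fail(1) 'b': from fail(0)=0 chase 'b': 0 ⇒ 0;  out=∅∪out(0)=∅
  fail(7) 'd': from fail(0)=0 chase 'd': 0 ⇒ 0;  out=∅∪out(0)=∅
  fail(2) 'ba': from fail(1)=0 chase 'a': 0 ⇒ 0;  out=∅∪out(0)=∅
  fail(8) 'da': from fail(7)=0 chase 'a': 0 ⇒ 0;  out=∅∪out(0)=∅
  fail(11) 'dc': from fail(7)=0 chase 'c': 0 ⇒ 0;  out=∅∪out(0)=∅
  fail(3) 'bad': from fail(2)=0 chase 'd': 0 ⇒ 7;  out=∅∪out(7)=∅
  fail(9) 'dab': from fail(8)=0 chase 'b': 0 ⇒ 1;  out=∅∪out(1)=∅
  fail(12) 'dcc': from fail(11)=0 chase 'c': 0 ⇒ 0;  out=∅∪out(0)=∅
  fail(4) 'badc': from fail(3)=7 chase 'c': 7 ⇒ 11;  out=∅∪out(11)=∅
  fail(10) 'dabe': from fail(9)=1 chase 'e': 1→0 ⇒ 0;  out={1}∪out(0)={1}
  fail(13) 'dccd': from fail(12)=0 chase 'd': 0 ⇒ 7;  out={2}∪out(7)={2}
  fail(5) 'badcc': from fail(4)=11 chase 'c': 11 ⇒ 12;  out=∅∪out(12)=∅
  fail(6) 'badccd': from fail(5)=12 chase 'd': 12 ⇒ 13;  out={0}∪out(13)={0,2}

Scan:
i=0 'd': node 0→7
i=1 'a': node 7→8
i=2 'b': node 8→9
i=3 'e': node 9→10  → match P1@[0:3]
i=4 'c': node 10→0 (fail-walked)
i=5 'a': node 0→0
i=6 'd': node 0→7
i=7 'c': node 7→11
i=8 'c': node 11→12
i=9 'd': node 12→13  → match P2@[6:9]
i=10 'd': node 13→7 (fail-walked)
i=11 'a': node 7→8
i=12 'b': node 8→9
i=13 'e': node 9→10  → match P1@[10:13]
i=14 'b': node 10→1 (fail-walked)
i=15 'a': node 1→2
i=16 'd': node 2→3
i=17 'c': node 3→4
i=18 'c': node 4→5
i=19 'd': node 5→6  → match P0@[14:19],P2@[16:19]
i=20 'a': node 6→8 (fail-walked)
i=21 'd': node 8→7 (fail-walked)
i=22 'c': node 7→11
i=23 'c': node 11→12
i=24 'd': node 12→13  → match P2@[21:24]
i=25 'd': node 13→7 (fail-walked)
i=26 'c': node 7→11
i=27 'c': node 11→12
i=28 'd': node 12→13  → match P2@[25:28]
i=29 'd': node 13→7 (fail-walked)
i=30 'a': node 7→8
i=31 'b': node 8→9
i=32 'e': node 9→10  → match P1@[29:32]
i=33 'a': node 10→0 (fail-walked)
i=34 'c': node 0→0
i=35 'd': node 0→7
i=36 'd': node 7→7 (fail-walked)
i=37 'c': node 7→11
i=38 'c': node 11→12
i=39 'd': node 12→13  → match P2@[36:39]
i=40 'd': node 13→7 (fail-walked)
i=41 'a': node 7→8
i=42 'b': node 8→9
i=43 'e': node 9→10  → match P1@[40:43]
i=44 'a': node 10→0 (fail-walked)
i=45 'b': node 0→1
i=46 'b': node 1→1 (fail-walked)
i=47 'd': node 1→7 (fail-walked)
i=48 'd': node 7→7 (fail-walked)
i=49 'a': node 7→8
i=50 'b': node 8→9
i=51 'e': node 9→10  → match P1@[48:51]
i=52 'c': node 10→0 (fail-walked)
i=53 'c': node 0→0
i=54 'd': node 0→7
i=55 'c': node 7→11
i=56 'c': node 11→12
i=57 'd': node 12→13  → match P2@[54:57]
i=58 'd': node 13→7 (fail-walked)
i=59 'a': node 7→8
i=60 'b': node 8→9
i=61 'e': node 9→10  → match P1@[58:61]
i=62 'd': node 10→7 (fail-walked)
i=63 'd': node 7→7 (fail-walked)
i=64 'a': node 7→8
i=65 'b': node 8→9
i=66 'e': node 9→10  → match P1@[63:66]
i=67 'c': node 10→0 (fail-walked)
i=68 'd': node 0→7
i=69 'a': node 7→8
i=70 'b': node 8→9
i=71 'e': node 9→10  → match P1@[68:71]
i=72 'b': node 10→1 (fail-walked)
i=73 'a': node 1→2
i=74 'd': node 2→3
i=75 'c': node 3→4
i=76 'c': node 4→5
i=77 'd': node 5→6  → match P0@[72:77],P2@[74:77]
i=78 'e': node 6→0 (fail-walked)
i=79 'b': node 0→1

Matches: [[3,1],[9,2],[13,1],[19,0],[19,2],[24,2],[28,2],[32,1],[39,2],[43,1],[51,1],[57,2],[61,1],[66,1],[71,1],[77,0],[77,2]]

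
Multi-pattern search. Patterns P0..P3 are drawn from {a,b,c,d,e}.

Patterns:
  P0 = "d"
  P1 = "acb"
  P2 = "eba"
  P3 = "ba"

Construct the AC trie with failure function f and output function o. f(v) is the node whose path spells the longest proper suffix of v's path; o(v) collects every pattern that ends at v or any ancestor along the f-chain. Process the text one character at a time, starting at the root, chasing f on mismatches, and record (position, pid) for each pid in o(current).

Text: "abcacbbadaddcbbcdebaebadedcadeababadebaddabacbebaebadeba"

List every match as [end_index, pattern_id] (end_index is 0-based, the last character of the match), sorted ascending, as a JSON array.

Build:
Trie (insert patterns):
  0='ε' goto a→2 b→8 d→1 e→5
  1='d' goto ·  ←P0
  2='a' goto c→3
  3='ac' goto b→4
  4='acb' goto ·  ←P1
  5='e' goto b→6
  6='eb' goto a→7
  7='eba' goto ·  ←P2
  8='b' goto a→9
  9='ba' goto ·  ←P3

Failure links (BFS by depth):
  fail(1) 'd': from fail(0)=0 chase 'd': 0 ⇒ 0;  out={0}∪out(0)={0}
  fail(2) 'a': from fail(0)=0 chase 'a': 0 ⇒ 0;  out=∅∪out(0)=∅
  fail(5) 'e': from fail(0)=0 chase 'e': 0 ⇒ 0;  out=∅∪out(0)=∅
  fail(8) 'b': from fail(0)=0 chase 'b': 0 ⇒ 0;  out=∅∪out(0)=∅
  fail(3) 'ac': from fail(2)=0 chase 'c': 0 ⇒ 0;  out=∅∪out(0)=∅
  fail(6) 'eb': from fail(5)=0 chase 'b': 0 ⇒ 8;  out=∅∪out(8)=∅
  fail(9) 'ba': from fail(8)=0 chase 'a': 0 ⇒ 2;  out={3}∪out(2)={3}
  fail(4) 'acb': from fail(3)=0 chase 'b': 0 ⇒ 8;  out={1}∪out(8)={1}
  fail(7) 'eba': from fail(6)=8 chase 'a': 8 ⇒ 9;  out={2}∪out(9)={2,3}

Scan:
pos 0 'a': at 2
pos 1 'b': at 8 (via fail)
pos 2 'c': at 0 (via fail)
pos 3 'a': at 2
pos 4 'c': at 3
pos 5 'b': at 4  emit P1@[3:5]
pos 6 'b': at 8 (via fail)
pos 7 'a': at 9  emit P3@[6:7]
pos 8 'd': at 1 (via fail)  emit P0@[8:8]
pos 9 'a': at 2 (via fail)
pos 10 'd': at 1 (via fail)  emit P0@[10:10]
pos 11 'd': at 1 (via fail)  emit P0@[11:11]
pos 12 'c': at 0 (via fail)
pos 13 'b': at 8
pos 14 'b': at 8 (via fail)
pos 15 'c': at 0 (via fail)
pos 16 'd': at 1  emit P0@[16:16]
pos 17 'e': at 5 (via fail)
pos 18 'b': at 6
pos 19 'a': at 7  emit P2@[17:19],P3@[18:19]
pos 20 'e': at 5 (via fail)
pos 21 'b': at 6
pos 22 'a': at 7  emit P2@[20:22],P3@[21:22]
pos 23 'd': at 1 (via fail)  emit P0@[23:23]
pos 24 'e': at 5 (via fail)
pos 25 'd': at 1 (via fail)  emit P0@[25:25]
pos 26 'c': at 0 (via fail)
pos 27 'a': at 2
pos 28 'd': at 1 (via fail)  emit P0@[28:28]
pos 29 'e': at 5 (via fail)
pos 30 'a': at 2 (via fail)
pos 31 'b': at 8 (via fail)
pos 32 'a': at 9  emit P3@[31:32]
pos 33 'b': at 8 (via fail)
pos 34 'a': at 9  emit P3@[33:34]
pos 35 'd': at 1 (via fail)  emit P0@[35:35]
pos 36 'e': at 5 (via fail)
pos 37 'b': at 6
pos 38 'a': at 7  emit P2@[36:38],P3@[37:38]
pos 39 'd': at 1 (via fail)  emit P0@[39:39]
pos 40 'd': at 1 (via fail)  emit P0@[40:40]
pos 41 'a': at 2 (via fail)
pos 42 'b': at 8 (via fail)
pos 43 'a': at 9  emit P3@[42:43]
pos 44 'c': at 3 (via fail)
pos 45 'b': at 4  emit P1@[43:45]
pos 46 'e': at 5 (via fail)
pos 47 'b': at 6
pos 48 'a': at 7  emit P2@[46:48],P3@[47:48]
pos 49 'e': at 5 (via fail)
pos 50 'b': at 6
pos 51 'a': at 7  emit P2@[49:51],P3@[50:51]
pos 52 'd': at 1 (via fail)  emit P0@[52:52]
pos 53 'e': at 5 (via fail)
pos 54 'b': at 6
pos 55 'a': at 7  emit P2@[53:55],P3@[54:55]

Matches: [[5,1],[7,3],[8,0],[10,0],[11,0],[16,0],[19,2],[19,3],[22,2],[22,3],[23,0],[25,0],[28,0],[32,3],[34,3],[35,0],[38,2],[38,3],[39,0],[40,0],[43,3],[45,1],[48,2],[48,3],[51,2],[51,3],[52,0],[55,2],[55,3]]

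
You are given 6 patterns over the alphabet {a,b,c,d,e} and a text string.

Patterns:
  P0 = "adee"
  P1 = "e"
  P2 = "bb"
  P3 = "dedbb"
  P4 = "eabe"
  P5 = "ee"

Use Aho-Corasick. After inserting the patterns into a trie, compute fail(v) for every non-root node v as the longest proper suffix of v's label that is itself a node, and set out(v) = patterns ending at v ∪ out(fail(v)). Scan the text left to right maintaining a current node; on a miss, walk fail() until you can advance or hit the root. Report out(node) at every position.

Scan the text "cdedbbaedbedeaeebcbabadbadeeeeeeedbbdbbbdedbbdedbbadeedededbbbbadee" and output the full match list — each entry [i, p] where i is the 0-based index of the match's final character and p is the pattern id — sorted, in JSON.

Construct AC machine:
Trie nodes:
  n0 'ε': a→1 b→6 d→8 e→5
  n1 'a': d→2
  n2 'ad': e→3
  n3 'ade': e→4
  n4 'adee': ·  ←P0
  n5 'e': a→13 e→16  ←P1
  n6 'b': b→7
  n7 'bb': ·  ←P2
  n8 'd': e→9
  n9 'de': d→10
  n10 'ded': b→11
  n11 'dedb': b→12
  n12 'dedbb': ·  ←P3
  n13 'ea': b→14
  n14 'eab': e→15
  n15 'eabe': ·  ←P4
  n16 'ee': ·  ←P5

BFS fail/out derivation:
  n1('a'): parent n0 fail=0; on 'a' 0 → fail=0;  out ∅∪∅=∅
  n5('e'): parent n0 fail=0; on 'e' 0 → fail=0;  out {1}∪∅={1}
  n6('b'): parent n0 fail=0; on 'b' 0 → fail=0;  out ∅∪∅=∅
  n8('d'): parent n0 fail=0; on 'd' 0 → fail=0;  out ∅∪∅=∅
  n2('ad'): parent n1 fail=0; on 'd' 0 → fail=8;  out ∅∪∅=∅
  n7('bb'): parent n6 fail=0; on 'b' 0 → fail=6;  out {2}∪∅={2}
  n9('de'): parent n8 fail=0; on 'e' 0 → fail=5;  out ∅∪{1}={1}
  n13('ea'): parent n5 fail=0; on 'a' 0 → fail=1;  out ∅∪∅=∅
  n16('ee'): parent n5 fail=0; on 'e' 0 → fail=5;  out {5}∪{1}={1,5}
  n3('ade'): parent n2 fail=8; on 'e' 8 → fail=9;  out ∅∪{1}={1}
  n10('ded'): parent n9 fail=5; on 'd' 5→0 → fail=8;  out ∅∪∅=∅
  n14('eab'): parent n13 fail=1; on 'b' 1→0 → fail=6;  out ∅∪∅=∅
  n4('adee'): parent n3 fail=9; on 'e' 9→5 → fail=16;  out {0}∪{1,5}={0,1,5}
  n11('dedb'): parent n10 fail=8; on 'b' 8→0 → fail=6;  out ∅∪∅=∅
  n15('eabe'): parent n14 fail=6; on 'e' 6→0 → fail=5;  out {4}∪{1}={1,4}
  n12('dedbb'): parent n11 fail=6; on 'b' 6 → fail=7;  out {3}∪{2}={2,3}

Run:
i=0 'c': node 0→0
i=1 'd': node 0→8
i=2 'e': node 8→9  ** P1@[2:2]
i=3 'd': node 9→10
i=4 'b': node 10→11
i=5 'b': node 11→12  ** P2@[4:5],P3@[1:5]
i=6 'a': node 12→1 (via fail)
i=7 'e': node 1→5 (via fail)  ** P1@[7:7]
i=8 'd': node 5→8 (via fail)
i=9 'b': node 8→6 (via fail)
i=10 'e': node 6→5 (via fail)  ** P1@[10:10]
i=11 'd': node 5→8 (via fail)
i=12 'e': node 8→9  ** P1@[12:12]
i=13 'a': node 9→13 (via fail)
i=14 'e': node 13→5 (via fail)  ** P1@[14:14]
i=15 'e': node 5→16  ** P1@[15:15],P5@[14:15]
i=16 'b': node 16→6 (via fail)
i=17 'c': node 6→0 (via fail)
i=18 'b': node 0→6
i=19 'a': node 6→1 (via fail)
i=20 'b': node 1→6 (via fail)
i=21 'a': node 6→1 (via fail)
i=22 'd': node 1→2
i=23 'b': node 2→6 (via fail)
i=24 'a': node 6→1 (via fail)
i=25 'd': node 1→2
i=26 'e': node 2→3  ** P1@[26:26]
i=27 'e': node 3→4  ** P0@[24:27],P1@[27:27],P5@[26:27]
i=28 'e': node 4→16 (via fail)  ** P1@[28:28],P5@[27:28]
i=29 'e': node 16→16 (via fail)  ** P1@[29:29],P5@[28:29]
i=30 'e': node 16→16 (via fail)  ** P1@[30:30],P5@[29:30]
i=31 'e': node 16→16 (via fail)  ** P1@[31:31],P5@[30:31]
i=32 'e': node 16→16 (via fail)  ** P1@[32:32],P5@[31:32]
i=33 'd': node 16→8 (via fail)
i=34 'b': node 8→6 (via fail)
i=35 'b': node 6→7  ** P2@[34:35]
i=36 'd': node 7→8 (via fail)
i=37 'b': node 8→6 (via fail)
i=38 'b': node 6→7  ** P2@[37:38]
i=39 'b': node 7→7 (via fail)  ** P2@[38:39]
i=40 'd': node 7→8 (via fail)
i=41 'e': node 8→9  ** P1@[41:41]
i=42 'd': node 9→10
i=43 'b': node 10→11
i=44 'b': node 11→12  ** P2@[43:44],P3@[40:44]
i=45 'd': node 12→8 (via fail)
i=46 'e': node 8→9  ** P1@[46:46]
i=47 'd': node 9→10
i=48 'b': node 10→11
i=49 'b': node 11→12  ** P2@[48:49],P3@[45:49]
i=50 'a': node 12→1 (via fail)
i=51 'd': node 1→2
i=52 'e': node 2→3  ** P1@[52:52]
i=53 'e': node 3→4  ** P0@[50:53],P1@[53:53],P5@[52:53]
i=54 'd': node 4→8 (via fail)
i=55 'e': node 8→9  ** P1@[55:55]
i=56 'd': node 9→10
i=57 'e': node 10→9 (via fail)  ** P1@[57:57]
i=58 'd': node 9→10
i=59 'b': node 10→11
i=60 'b': node 11→12  ** P2@[59:60],P3@[56:60]
i=61 'b': node 12→7 (via fail)  ** P2@[60:61]
i=62 'b': node 7→7 (via fail)  ** P2@[61:62]
i=63 'a': node 7→1 (via fail)
i=64 'd': node 1→2
i=65 'e': node 2→3  ** P1@[65:65]
i=66 'e': node 3→4  ** P0@[63:66],P1@[66:66],P5@[65:66]

Matches: [[2,1],[5,2],[5,3],[7,1],[10,1],[12,1],[14,1],[15,1],[15,5],[26,1],[27,0],[27,1],[27,5],[28,1],[28,5],[29,1],[29,5],[30,1],[30,5],[31,1],[31,5],[32,1],[32,5],[35,2],[38,2],[39,2],[41,1],[44,2],[44,3],[46,1],[49,2],[49,3],[52,1],[53,0],[53,1],[53,5],[55,1],[57,1],[60,2],[60,3],[61,2],[62,2],[65,1],[66,0],[66,1],[66,5]]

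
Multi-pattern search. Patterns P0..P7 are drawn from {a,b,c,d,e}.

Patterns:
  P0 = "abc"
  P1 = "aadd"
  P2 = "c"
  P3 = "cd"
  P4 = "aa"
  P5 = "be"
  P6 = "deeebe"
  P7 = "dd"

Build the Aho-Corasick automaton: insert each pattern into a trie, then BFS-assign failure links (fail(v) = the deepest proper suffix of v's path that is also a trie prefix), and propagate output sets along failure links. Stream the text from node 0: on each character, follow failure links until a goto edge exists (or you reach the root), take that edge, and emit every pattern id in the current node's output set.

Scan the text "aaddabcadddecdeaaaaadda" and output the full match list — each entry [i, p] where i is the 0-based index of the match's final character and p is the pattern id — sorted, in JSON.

Build automaton:
Trie (insert patterns):
  0='ε' goto a→1 b→9 c→7 d→11
  1='a' goto a→4 b→2
  2='ab' goto c→3
  3='abc' goto ·  [P0 ends]
  4='aa' goto d→5  [P4 ends]
  5='aad' goto d→6
  6='aadd' goto ·  [P1 ends]
  7='c' goto d→8  [P2 ends]
  8='cd' goto ·  [P3 ends]
  9='b' goto e→10
  10='be' goto ·  [P5 ends]
  11='d' goto d→17 e→12
  12='de' goto e→13
  13='dee' goto e→14
  14='deee' goto b→15
  15='deeeb' goto e→16
  16='deeebe' goto ·  [P6 ends]
  17='dd' goto ·  [P7 ends]

Failure links (BFS by depth):
  n1('a'): parent n0 fail=0; on 'a' 0 → fail=0;  out ∅∪∅=∅
  n7('c'): parent n0 fail=0; on 'c' 0 → fail=0;  out {2}∪∅={2}
  n9('b'): parent n0 fail=0; on 'b' 0 → fail=0;  out ∅∪∅=∅
  n11('d'): parent n0 fail=0; on 'd' 0 → fail=0;  out ∅∪∅=∅
  n2('ab'): parent n1 fail=0; on 'b' 0 → fail=9;  out ∅∪∅=∅
  n4('aa'): parent n1 fail=0; on 'a' 0 → fail=1;  out {4}∪∅={4}
  n8('cd'): parent n7 fail=0; on 'd' 0 → fail=11;  out {3}∪∅={3}
  n10('be'): parent n9 fail=0; on 'e' 0 → fail=0;  out {5}∪∅={5}
  n12('de'): parent n11 fail=0; on 'e' 0 → fail=0;  out ∅∪∅=∅
  n17('dd'): parent n11 fail=0; on 'd' 0 → fail=11;  out {7}∪∅={7}
  n3('abc'): parent n2 fail=9; on 'c' 9→0 → fail=7;  out {0}∪{2}={0,2}
  n5('aad'): parent n4 fail=1; on 'd' 1→0 → fail=11;  out ∅∪∅=∅
  n13('dee'): parent n12 fail=0; on 'e' 0 → fail=0;  out ∅∪∅=∅
  n6('aadd'): parent n5 fail=11; on 'd' 11 → fail=17;  out {1}∪{7}={1,7}
  n14('deee'): parent n13 fail=0; on 'e' 0 → fail=0;  out ∅∪∅=∅
  n15('deeeb'): parent n14 fail=0; on 'b' 0 → fail=9;  out ∅∪∅=∅
  n16('deeebe'): parent n15 fail=9; on 'e' 9 → fail=10;  out {6}∪{5}={5,6}

Scan:
i=0 'a': node 0→1
i=1 'a': node 1→4  → match P4@[0:1]
i=2 'd': node 4→5
i=3 'd': node 5→6  → match P1@[0:3],P7@[2:3]
i=4 'a': node 6→1 (via fail)
i=5 'b': node 1→2
i=6 'c': node 2→3  → match P0@[4:6],P2@[6:6]
i=7 'a': node 3→1 (via fail)
i=8 'd': node 1→11 (via fail)
i=9 'd': node 11→17  → match P7@[8:9]
i=10 'd': node 17→17 (via fail)  → match P7@[9:10]
i=11 'e': node 17→12 (via fail)
i=12 'c': node 12→7 (via fail)  → match P2@[12:12]
i=13 'd': node 7→8  → match P3@[12:13]
i=14 'e': node 8→12 (via fail)
i=15 'a': node 12→1 (via fail)
i=16 'a': node 1→4  → match P4@[15:16]
i=17 'a': node 4→4 (via fail)  → match P4@[16:17]
i=18 'a': node 4→4 (via fail)  → match P4@[17:18]
i=19 'a': node 4→4 (via fail)  → match P4@[18:19]
i=20 'd': node 4→5
i=21 'd': node 5→6  → match P1@[18:21],P7@[20:21]
i=22 'a': node 6→1 (via fail)

Result: [[1,4],[3,1],[3,7],[6,0],[6,2],[9,7],[10,7],[12,2],[13,3],[16,4],[17,4],[18,4],[19,4],[21,1],[21,7]]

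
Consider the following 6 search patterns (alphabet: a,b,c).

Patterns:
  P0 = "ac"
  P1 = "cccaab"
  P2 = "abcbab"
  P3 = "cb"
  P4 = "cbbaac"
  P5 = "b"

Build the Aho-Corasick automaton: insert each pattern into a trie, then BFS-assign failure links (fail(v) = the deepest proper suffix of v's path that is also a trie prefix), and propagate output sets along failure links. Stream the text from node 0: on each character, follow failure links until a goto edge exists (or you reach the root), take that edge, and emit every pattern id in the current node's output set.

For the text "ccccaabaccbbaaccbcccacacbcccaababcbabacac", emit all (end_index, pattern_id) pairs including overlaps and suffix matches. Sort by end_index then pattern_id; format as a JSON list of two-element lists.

Construct AC machine:
Trie (insert patterns):
  0='ε' goto a→1 b→19 c→3
  1='a' goto b→9 c→2
  2='ac' goto ·  [P0 ends]
  3='c' goto b→14 c→4
  4='cc' goto c→5
  5='ccc' goto a→6
  6='ccca' goto a→7
  7='cccaa' goto b→8
  8='cccaab' goto ·  [P1 ends]
  9='ab' goto c→10
  10='abc' goto b→11
  11='abcb' goto a→12
  12='abcba' goto b→13
  13='abcbab' goto ·  [P2 ends]
  14='cb' goto b→15  [P3 ends]
  15='cbb' goto a→16
  16='cbba' goto a→17
  17='cbbaa' goto c→18
  18='cbbaac' goto ·  [P4 ends]
  19='b' goto ·  [P5 ends]

BFS fail/out derivation:
  n1('a'): parent n0 fail=0; on 'a' 0 → fail=0;  out ∅∪∅=∅
  n3('c'): parent n0 fail=0; on 'c' 0 → fail=0;  out ∅∪∅=∅
  n19('b'): parent n0 fail=0; on 'b' 0 → fail=0;  out {5}∪∅={5}
  n2('ac'): parent n1 fail=0; on 'c' 0 → fail=3;  out {0}∪∅={0}
  n4('cc'): parent n3 fail=0; on 'c' 0 → fail=3;  out ∅∪∅=∅
  n9('ab'): parent n1 fail=0; on 'b' 0 → fail=19;  out ∅∪{5}={5}
  n14('cb'): parent n3 fail=0; on 'b' 0 → fail=19;  out {3}∪{5}={3,5}
  n5('ccc'): parent n4 fail=3; on 'c' 3 → fail=4;  out ∅∪∅=∅
  n10('abc'): parent n9 fail=19; on 'c' 19→0 → fail=3;  out ∅∪∅=∅
  n15('cbb'): parent n14 fail=19; on 'b' 19→0 → fail=19;  out ∅∪{5}={5}
  n6('ccca'): parent n5 fail=4; on 'a' 4→3→0 → fail=1;  out ∅∪∅=∅
  n11('abcb'): parent n10 fail=3; on 'b' 3 → fail=14;  out ∅∪{3,5}={3,5}
  n16('cbba'): parent n15 fail=19; on 'a' 19→0 → fail=1;  out ∅∪∅=∅
  n7('cccaa'): parent n6 fail=1; on 'a' 1→0 → fail=1;  out ∅∪∅=∅
  n12('abcba'): parent n11 fail=14; on 'a' 14→19→0 → fail=1;  out ∅∪∅=∅
  n17('cbbaa'): parent n16 fail=1; on 'a' 1→0 → fail=1;  out ∅∪∅=∅
  n8('cccaab'): parent n7 fail=1; on 'b' 1 → fail=9;  out {1}∪{5}={1,5}
  n13('abcbab'): parent n12 fail=1; on 'b' 1 → fail=9;  out {2}∪{5}={2,5}
  n18('cbbaac'): parent n17 fail=1; on 'c' 1 → fail=2;  out {4}∪{0}={0,4}

Run:
[0] read 'c'  n0⇒n3
[1] read 'c'  n3⇒n4
[2] read 'c'  n4⇒n5
[3] read 'c'  n5⇒n5 (fail-walked)
[4] read 'a'  n5⇒n6
[5] read 'a'  n6⇒n7
[6] read 'b'  n7⇒n8  → match P1@[1:6],P5@[6:6]
[7] read 'a'  n8⇒n1 (fail-walked)
[8] read 'c'  n1⇒n2  → match P0@[7:8]
[9] read 'c'  n2⇒n4 (fail-walked)
[10] read 'b'  n4⇒n14 (fail-walked)  → match P3@[9:10],P5@[10:10]
[11] read 'b'  n14⇒n15  → match P5@[11:11]
[12] read 'a'  n15⇒n16
[13] read 'a'  n16⇒n17
[14] read 'c'  n17⇒n18  → match P0@[13:14],P4@[9:14]
[15] read 'c'  n18⇒n4 (fail-walked)
[16] read 'b'  n4⇒n14 (fail-walked)  → match P3@[15:16],P5@[16:16]
[17] read 'c'  n14⇒n3 (fail-walked)
[18] read 'c'  n3⇒n4
[19] read 'c'  n4⇒n5
[20] read 'a'  n5⇒n6
[21] read 'c'  n6⇒n2 (fail-walked)  → match P0@[20:21]
[22] read 'a'  n2⇒n1 (fail-walked)
[23] read 'c'  n1⇒n2  → match P0@[22:23]
[24] read 'b'  n2⇒n14 (fail-walked)  → match P3@[23:24],P5@[24:24]
[25] read 'c'  n14⇒n3 (fail-walked)
[26] read 'c'  n3⇒n4
[27] read 'c'  n4⇒n5
[28] read 'a'  n5⇒n6
[29] read 'a'  n6⇒n7
[30] read 'b'  n7⇒n8  → match P1@[25:30],P5@[30:30]
[31] read 'a'  n8⇒n1 (fail-walked)
[32] read 'b'  n1⇒n9  → match P5@[32:32]
[33] read 'c'  n9⇒n10
[34] read 'b'  n10⇒n11  → match P3@[33:34],P5@[34:34]
[35] read 'a'  n11⇒n12
[36] read 'b'  n12⇒n13  → match P2@[31:36],P5@[36:36]
[37] read 'a'  n13⇒n1 (fail-walked)
[38] read 'c'  n1⇒n2  → match P0@[37:38]
[39] read 'a'  n2⇒n1 (fail-walked)
[40] read 'c'  n1⇒n2  → match P0@[39:40]

Matches: [[6,1],[6,5],[8,0],[10,3],[10,5],[11,5],[14,0],[14,4],[16,3],[16,5],[21,0],[23,0],[24,3],[24,5],[30,1],[30,5],[32,5],[34,3],[34,5],[36,2],[36,5],[38,0],[40,0]]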